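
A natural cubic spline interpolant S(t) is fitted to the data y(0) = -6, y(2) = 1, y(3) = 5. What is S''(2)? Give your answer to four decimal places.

0.5000

With M_i denoting the second derivative at x_i, h_i = 2, 1, and Δ_i = (y_(i+1) − y_i)/h_i = 7/2, 4:
  2·M_0 + 6·M_1 + 1·M_2 = 6(Δ_1 - Δ_0) = 3
Natural end conditions: M_0 = M_2 = 0.
Solving the tridiagonal system: M_0 = 0, M_1 = 1/2, M_2 = 0.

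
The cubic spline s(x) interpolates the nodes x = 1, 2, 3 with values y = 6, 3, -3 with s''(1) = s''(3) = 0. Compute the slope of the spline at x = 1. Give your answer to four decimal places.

-2.2500

With M_i denoting the second derivative at x_i, h_i = 1, 1, and Δ_i = (y_(i+1) − y_i)/h_i = -3, -6:
  1·M_0 + 4·M_1 + 1·M_2 = 6(Δ_1 - Δ_0) = -18
Natural end conditions: M_0 = M_2 = 0.
Solving: M_0 = 0, M_1 = -9/2, M_2 = 0.
On [1, 2], s'(x) = b_0 + 2c_0·(x - 1) + 3d_0·(x - 1)² with b_0 = Δ_0 - h_0(2M_0 + M_1)/6 = -9/4, c_0 = M_0/2 = 0, d_0 = (M_1 - M_0)/(6h_0) = -3/4. So s'(1) = -9/4.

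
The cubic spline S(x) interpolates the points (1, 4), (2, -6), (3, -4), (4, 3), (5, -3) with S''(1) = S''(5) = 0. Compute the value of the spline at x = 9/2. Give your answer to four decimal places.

Put M_i = S'' at the i-th knot. Here h = (1, 1, 1, 1) and Δ = (-10, 2, 7, -6), so the interior equations h_(i-1)·M_(i-1) + 2(h_(i-1)+h_i)·M_i + h_i·M_(i+1) = 6(Δ_i − Δ_(i-1)) read
  1·M_0 + 4·M_1 + 1·M_2 = 6(Δ_1 - Δ_0) = 72
  1·M_1 + 4·M_2 + 1·M_3 = 6(Δ_2 - Δ_1) = 30
  1·M_2 + 4·M_3 + 1·M_4 = 6(Δ_3 - Δ_2) = -78
Natural end conditions: M_0 = M_4 = 0.
Hence M_0 = 0, M_1 = 63/4, M_2 = 9, M_3 = -87/4, M_4 = 0.
On [4, 5], S(x) = 3 + 5/4·(x - 4) - 87/8·(x - 4)² + 29/8·(x - 4)³.
With (x - 4) = 1/2: S(9/2) = 87/64.

1.3594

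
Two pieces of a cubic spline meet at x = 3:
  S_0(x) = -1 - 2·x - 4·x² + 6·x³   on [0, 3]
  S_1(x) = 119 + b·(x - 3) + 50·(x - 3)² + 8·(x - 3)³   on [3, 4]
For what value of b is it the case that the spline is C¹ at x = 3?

S_0'(x) = -2 - 8·x + 18·x², so S_0'(3) = 136. On the right, S_1'(3) = b, so b = 136.

136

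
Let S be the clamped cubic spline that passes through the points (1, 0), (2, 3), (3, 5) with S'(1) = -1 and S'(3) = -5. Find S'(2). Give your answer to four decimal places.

Write M_i for S''(x_i). With h_i = 1, 1 and divided differences Δ_i = 3, 2, the continuity of S' gives the tridiagonal system
  1·M_0 + 4·M_1 + 1·M_2 = 6(Δ_1 - Δ_0) = -6
Clamped end conditions give two more equations: 2h_0·M_0 + h_0·M_1 = 6(Δ_0 - S'(1)) = 24 and h_1·M_1 + 2h_1·M_2 = 6(S'(3) - Δ_1) = -42.
Solving: M_0 = 23/2, M_1 = 1, M_2 = -43/2.
On [2, 3], S'(t) = b_1 + 2c_1·(t - 2) + 3d_1·(t - 2)² with b_1 = Δ_1 - h_1(2M_1 + M_2)/6 = 21/4, c_1 = M_1/2 = 1/2, d_1 = (M_2 - M_1)/(6h_1) = -15/4. So S'(2) = 21/4.

5.2500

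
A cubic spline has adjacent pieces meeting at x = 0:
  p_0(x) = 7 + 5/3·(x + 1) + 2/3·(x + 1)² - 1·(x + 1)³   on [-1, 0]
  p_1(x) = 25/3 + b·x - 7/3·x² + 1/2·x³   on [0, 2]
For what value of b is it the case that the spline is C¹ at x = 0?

0

p_0'(x) = 5/3 + 4/3·(x + 1) - 3·(x + 1)², so p_0'(0) = 0. On the right, p_1'(0) = b, so b = 0.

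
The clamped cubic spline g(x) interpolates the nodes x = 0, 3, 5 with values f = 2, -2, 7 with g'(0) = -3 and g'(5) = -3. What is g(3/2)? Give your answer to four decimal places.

-2.9063

Put m_i = g'' at the i-th knot. Here h = (3, 2) and Δ = (-4/3, 9/2), so the interior equations h_(i-1)·m_(i-1) + 2(h_(i-1)+h_i)·m_i + h_i·m_(i+1) = 6(Δ_i − Δ_(i-1)) read
  3·m_0 + 10·m_1 + 2·m_2 = 6(Δ_1 - Δ_0) = 35
Clamped end conditions give two more equations: 2h_0·m_0 + h_0·m_1 = 6(Δ_0 - g'(0)) = 10 and h_1·m_1 + 2h_1·m_2 = 6(g'(5) - Δ_1) = -45.
Solving the tridiagonal system: m_0 = -11/6, m_1 = 7, m_2 = -59/4.
On [0, 3], g(x) = 2 - 3·x - 11/12·x² + 53/108·x³.
With x = 3/2: g(3/2) = -93/32.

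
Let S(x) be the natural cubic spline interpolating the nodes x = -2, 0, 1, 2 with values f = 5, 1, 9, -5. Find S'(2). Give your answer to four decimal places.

Put σ_i = S'' at the i-th knot. Here h = (2, 1, 1) and Δ = (-2, 8, -14), so the interior equations h_(i-1)·σ_(i-1) + 2(h_(i-1)+h_i)·σ_i + h_i·σ_(i+1) = 6(Δ_i − Δ_(i-1)) read
  2·σ_0 + 6·σ_1 + 1·σ_2 = 6(Δ_1 - Δ_0) = 60
  1·σ_1 + 4·σ_2 + 1·σ_3 = 6(Δ_2 - Δ_1) = -132
Natural end conditions: σ_0 = σ_3 = 0.
Hence σ_0 = 0, σ_1 = 372/23, σ_2 = -852/23, σ_3 = 0.
On [1, 2], S'(x) = b_2 + 2c_2·(x - 1) + 3d_2·(x - 1)² with b_2 = Δ_2 - h_2(2σ_2 + σ_3)/6 = -38/23, c_2 = σ_2/2 = -426/23, d_2 = (σ_3 - σ_2)/(6h_2) = 142/23. So S'(2) = -464/23.

-20.1739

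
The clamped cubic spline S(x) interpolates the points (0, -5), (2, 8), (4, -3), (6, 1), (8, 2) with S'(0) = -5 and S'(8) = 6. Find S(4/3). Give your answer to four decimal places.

With M_i denoting the second derivative at x_i, h_i = 2, 2, 2, 2, and Δ_i = (y_(i+1) − y_i)/h_i = 13/2, -11/2, 2, 1/2:
  2·M_0 + 8·M_1 + 2·M_2 = 6(Δ_1 - Δ_0) = -72
  2·M_1 + 8·M_2 + 2·M_3 = 6(Δ_2 - Δ_1) = 45
  2·M_2 + 8·M_3 + 2·M_4 = 6(Δ_3 - Δ_2) = -9
Clamped end conditions give two more equations: 2h_0·M_0 + h_0·M_1 = 6(Δ_0 - S'(0)) = 69 and h_3·M_3 + 2h_3·M_4 = 6(S'(8) - Δ_3) = 33.
Solving the tridiagonal system: M_0 = 2977/112, M_1 = -1045/56, M_2 = 193/16, M_3 = -397/56, M_4 = 1321/112.
On [0, 2], S(x) = -5 - 5·x + 2977/224·x² - 1689/448·x³.
With x = 4/3: S(4/3) = 127/42.

3.0238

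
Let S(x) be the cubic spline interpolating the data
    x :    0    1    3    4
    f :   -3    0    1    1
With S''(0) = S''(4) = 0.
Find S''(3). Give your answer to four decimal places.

0.3750

Put M_i = S'' at the i-th knot. Here h = (1, 2, 1) and Δ = (3, 1/2, 0), so the interior equations h_(i-1)·M_(i-1) + 2(h_(i-1)+h_i)·M_i + h_i·M_(i+1) = 6(Δ_i − Δ_(i-1)) read
  1·M_0 + 6·M_1 + 2·M_2 = 6(Δ_1 - Δ_0) = -15
  2·M_1 + 6·M_2 + 1·M_3 = 6(Δ_2 - Δ_1) = -3
Natural end conditions: M_0 = M_3 = 0.
Hence M_0 = 0, M_1 = -21/8, M_2 = 3/8, M_3 = 0.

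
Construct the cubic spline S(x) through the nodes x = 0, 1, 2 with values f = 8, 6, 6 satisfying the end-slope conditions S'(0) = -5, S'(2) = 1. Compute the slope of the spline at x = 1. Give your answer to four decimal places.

Put σ_i = S'' at the i-th knot. Here h = (1, 1) and Δ = (-2, 0), so the interior equations h_(i-1)·σ_(i-1) + 2(h_(i-1)+h_i)·σ_i + h_i·σ_(i+1) = 6(Δ_i − Δ_(i-1)) read
  1·σ_0 + 4·σ_1 + 1·σ_2 = 6(Δ_1 - Δ_0) = 12
Clamped end conditions give two more equations: 2h_0·σ_0 + h_0·σ_1 = 6(Δ_0 - S'(0)) = 18 and h_1·σ_1 + 2h_1·σ_2 = 6(S'(2) - Δ_1) = 6.
Solving: σ_0 = 9, σ_1 = 0, σ_2 = 3.
On [1, 2], S'(x) = b_1 + 2c_1·(x - 1) + 3d_1·(x - 1)² with b_1 = Δ_1 - h_1(2σ_1 + σ_2)/6 = -1/2, c_1 = σ_1/2 = 0, d_1 = (σ_2 - σ_1)/(6h_1) = 1/2. So S'(1) = -1/2.

-0.5000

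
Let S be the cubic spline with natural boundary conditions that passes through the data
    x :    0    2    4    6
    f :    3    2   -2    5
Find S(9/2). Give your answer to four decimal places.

Put M_i = S'' at the i-th knot. Here h = (2, 2, 2) and Δ = (-1/2, -2, 7/2), so the interior equations h_(i-1)·M_(i-1) + 2(h_(i-1)+h_i)·M_i + h_i·M_(i+1) = 6(Δ_i − Δ_(i-1)) read
  2·M_0 + 8·M_1 + 2·M_2 = 6(Δ_1 - Δ_0) = -9
  2·M_1 + 8·M_2 + 2·M_3 = 6(Δ_2 - Δ_1) = 33
Natural end conditions: M_0 = M_3 = 0.
Hence M_0 = 0, M_1 = -23/10, M_2 = 47/10, M_3 = 0.
On [4, 6], S(x) = -2 + 11/30·(x - 4) + 47/20·(x - 4)² - 47/120·(x - 4)³.
With (x - 4) = 1/2: S(9/2) = -409/320.

-1.2781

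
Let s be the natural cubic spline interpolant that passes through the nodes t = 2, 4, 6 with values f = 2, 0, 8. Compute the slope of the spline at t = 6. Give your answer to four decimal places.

Write σ_i for s''(x_i). With h_i = 2, 2 and divided differences Δ_i = -1, 4, the continuity of s' gives the tridiagonal system
  2·σ_0 + 8·σ_1 + 2·σ_2 = 6(Δ_1 - Δ_0) = 30
Natural end conditions: σ_0 = σ_2 = 0.
Solving the tridiagonal system: σ_0 = 0, σ_1 = 15/4, σ_2 = 0.
On [4, 6], s'(t) = b_1 + 2c_1·(t - 4) + 3d_1·(t - 4)² with b_1 = Δ_1 - h_1(2σ_1 + σ_2)/6 = 3/2, c_1 = σ_1/2 = 15/8, d_1 = (σ_2 - σ_1)/(6h_1) = -5/16. So s'(6) = 21/4.

5.2500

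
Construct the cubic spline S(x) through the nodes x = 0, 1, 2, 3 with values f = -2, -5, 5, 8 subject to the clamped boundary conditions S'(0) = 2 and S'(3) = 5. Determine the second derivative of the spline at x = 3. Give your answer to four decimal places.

17.6000

Let m_i = S''(x_i). Step sizes h_i = 1, 1, 1; slopes of the chords Δ_i = (y_(i+1) - y_i)/h_i = -3, 10, 3.
  1·m_0 + 4·m_1 + 1·m_2 = 6(Δ_1 - Δ_0) = 78
  1·m_1 + 4·m_2 + 1·m_3 = 6(Δ_2 - Δ_1) = -42
Clamped end conditions give two more equations: 2h_0·m_0 + h_0·m_1 = 6(Δ_0 - S'(0)) = -30 and h_2·m_2 + 2h_2·m_3 = 6(S'(3) - Δ_2) = 12.
Solving the tridiagonal system: m_0 = -158/5, m_1 = 166/5, m_2 = -116/5, m_3 = 88/5.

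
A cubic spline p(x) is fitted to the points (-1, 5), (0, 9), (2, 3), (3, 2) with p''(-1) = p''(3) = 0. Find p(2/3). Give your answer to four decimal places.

8.1667

With σ_i denoting the second derivative at x_i, h_i = 1, 2, 1, and Δ_i = (y_(i+1) − y_i)/h_i = 4, -3, -1:
  1·σ_0 + 6·σ_1 + 2·σ_2 = 6(Δ_1 - Δ_0) = -42
  2·σ_1 + 6·σ_2 + 1·σ_3 = 6(Δ_2 - Δ_1) = 12
Natural end conditions: σ_0 = σ_3 = 0.
Forward elimination and back-substitution give σ_0 = 0, σ_1 = -69/8, σ_2 = 39/8, σ_3 = 0.
On [0, 2], p(x) = 9 + 9/8·x - 69/16·x² + 9/8·x³.
With x = 2/3: p(2/3) = 49/6.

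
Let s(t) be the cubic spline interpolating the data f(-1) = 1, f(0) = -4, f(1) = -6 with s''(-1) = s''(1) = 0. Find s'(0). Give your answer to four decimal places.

Let m_i = s''(x_i). Step sizes h_i = 1, 1; slopes of the chords Δ_i = (y_(i+1) - y_i)/h_i = -5, -2.
  1·m_0 + 4·m_1 + 1·m_2 = 6(Δ_1 - Δ_0) = 18
Natural end conditions: m_0 = m_2 = 0.
Solving: m_0 = 0, m_1 = 9/2, m_2 = 0.
On [0, 1], s'(t) = b_1 + 2c_1·t + 3d_1·t² with b_1 = Δ_1 - h_1(2m_1 + m_2)/6 = -7/2, c_1 = m_1/2 = 9/4, d_1 = (m_2 - m_1)/(6h_1) = -3/4. So s'(0) = -7/2.

-3.5000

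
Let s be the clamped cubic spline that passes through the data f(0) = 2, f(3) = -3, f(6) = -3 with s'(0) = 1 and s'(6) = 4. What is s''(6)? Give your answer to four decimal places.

3.6667

Put σ_i = s'' at the i-th knot. Here h = (3, 3) and Δ = (-5/3, 0), so the interior equations h_(i-1)·σ_(i-1) + 2(h_(i-1)+h_i)·σ_i + h_i·σ_(i+1) = 6(Δ_i − Δ_(i-1)) read
  3·σ_0 + 12·σ_1 + 3·σ_2 = 6(Δ_1 - Δ_0) = 10
Clamped end conditions give two more equations: 2h_0·σ_0 + h_0·σ_1 = 6(Δ_0 - s'(0)) = -16 and h_1·σ_1 + 2h_1·σ_2 = 6(s'(6) - Δ_1) = 24.
Solving the tridiagonal system: σ_0 = -3, σ_1 = 2/3, σ_2 = 11/3.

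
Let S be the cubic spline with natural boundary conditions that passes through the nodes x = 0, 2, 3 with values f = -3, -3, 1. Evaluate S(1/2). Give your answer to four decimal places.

-3.6250

Let M_i = S''(x_i). Step sizes h_i = 2, 1; slopes of the chords Δ_i = (y_(i+1) - y_i)/h_i = 0, 4.
  2·M_0 + 6·M_1 + 1·M_2 = 6(Δ_1 - Δ_0) = 24
Natural end conditions: M_0 = M_2 = 0.
Solving the tridiagonal system: M_0 = 0, M_1 = 4, M_2 = 0.
On [0, 2], S(x) = -3 - 4/3·x + 0·x² + 1/3·x³.
With x = 1/2: S(1/2) = -29/8.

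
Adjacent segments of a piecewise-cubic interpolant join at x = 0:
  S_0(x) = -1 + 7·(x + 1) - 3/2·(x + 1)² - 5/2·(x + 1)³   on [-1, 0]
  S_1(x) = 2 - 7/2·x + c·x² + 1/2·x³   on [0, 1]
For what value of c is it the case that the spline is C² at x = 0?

-9

S_0''(x) = -3 - 15·(x + 1), so S_0''(0) = -18. On the right, S_1''(0) = 2c, so c = -9.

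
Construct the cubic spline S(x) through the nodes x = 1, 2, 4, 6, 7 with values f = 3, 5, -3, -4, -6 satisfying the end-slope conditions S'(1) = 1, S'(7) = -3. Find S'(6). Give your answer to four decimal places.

Put σ_i = S'' at the i-th knot. Here h = (1, 2, 2, 1) and Δ = (2, -4, -1/2, -2), so the interior equations h_(i-1)·σ_(i-1) + 2(h_(i-1)+h_i)·σ_i + h_i·σ_(i+1) = 6(Δ_i − Δ_(i-1)) read
  1·σ_0 + 6·σ_1 + 2·σ_2 = 6(Δ_1 - Δ_0) = -36
  2·σ_1 + 8·σ_2 + 2·σ_3 = 6(Δ_2 - Δ_1) = 21
  2·σ_2 + 6·σ_3 + 1·σ_4 = 6(Δ_3 - Δ_2) = -9
Clamped end conditions give two more equations: 2h_0·σ_0 + h_0·σ_1 = 6(Δ_0 - S'(1)) = 6 and h_3·σ_3 + 2h_3·σ_4 = 6(S'(7) - Δ_3) = -6.
Hence σ_0 = 91/12, σ_1 = -55/6, σ_2 = 137/24, σ_3 = -19/6, σ_4 = -17/12.
On [6, 7], S'(x) = b_3 + 2c_3·(x - 6) + 3d_3·(x - 6)² with b_3 = Δ_3 - h_3(2σ_3 + σ_4)/6 = -17/24, c_3 = σ_3/2 = -19/12, d_3 = (σ_4 - σ_3)/(6h_3) = 7/24. So S'(6) = -17/24.

-0.7083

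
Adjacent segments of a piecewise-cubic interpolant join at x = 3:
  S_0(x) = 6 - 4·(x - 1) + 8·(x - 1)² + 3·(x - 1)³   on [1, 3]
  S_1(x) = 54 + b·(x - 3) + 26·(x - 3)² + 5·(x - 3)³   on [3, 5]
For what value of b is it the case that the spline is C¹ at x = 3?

S_0'(x) = -4 + 16·(x - 1) + 9·(x - 1)², so S_0'(3) = 64. On the right, S_1'(3) = b, so b = 64.

64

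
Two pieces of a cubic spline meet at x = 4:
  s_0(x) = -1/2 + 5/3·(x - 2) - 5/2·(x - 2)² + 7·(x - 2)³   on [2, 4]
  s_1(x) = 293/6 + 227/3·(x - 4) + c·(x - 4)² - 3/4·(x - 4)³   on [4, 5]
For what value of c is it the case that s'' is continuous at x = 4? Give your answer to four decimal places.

39.5000

s_0''(x) = -5 + 42·(x - 2), so s_0''(4) = 79. On the right, s_1''(4) = 2c, so c = 79/2.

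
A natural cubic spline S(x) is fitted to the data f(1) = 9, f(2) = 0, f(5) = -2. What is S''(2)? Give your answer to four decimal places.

Put m_i = S'' at the i-th knot. Here h = (1, 3) and Δ = (-9, -2/3), so the interior equations h_(i-1)·m_(i-1) + 2(h_(i-1)+h_i)·m_i + h_i·m_(i+1) = 6(Δ_i − Δ_(i-1)) read
  1·m_0 + 8·m_1 + 3·m_2 = 6(Δ_1 - Δ_0) = 50
Natural end conditions: m_0 = m_2 = 0.
Solving the tridiagonal system: m_0 = 0, m_1 = 25/4, m_2 = 0.

6.2500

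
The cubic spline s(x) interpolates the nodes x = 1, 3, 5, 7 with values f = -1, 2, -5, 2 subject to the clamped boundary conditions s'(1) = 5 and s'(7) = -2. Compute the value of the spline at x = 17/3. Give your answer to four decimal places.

-2.5136

With M_i denoting the second derivative at x_i, h_i = 2, 2, 2, and Δ_i = (y_(i+1) − y_i)/h_i = 3/2, -7/2, 7/2:
  2·M_0 + 8·M_1 + 2·M_2 = 6(Δ_1 - Δ_0) = -30
  2·M_1 + 8·M_2 + 2·M_3 = 6(Δ_2 - Δ_1) = 42
Clamped end conditions give two more equations: 2h_0·M_0 + h_0·M_1 = 6(Δ_0 - s'(1)) = -21 and h_2·M_2 + 2h_2·M_3 = 6(s'(7) - Δ_2) = -33.
Solving the tridiagonal system: M_0 = -73/30, M_1 = -169/30, M_2 = 299/30, M_3 = -397/30.
On [5, 7], s(x) = -5 + 19/15·(x - 5) + 299/60·(x - 5)² - 29/15·(x - 5)³.
With (x - 5) = 2/3: s(17/3) = -1018/405.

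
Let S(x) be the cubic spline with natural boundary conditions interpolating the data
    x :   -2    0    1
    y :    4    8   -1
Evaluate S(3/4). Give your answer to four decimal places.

1.6797

Write σ_i for S''(x_i). With h_i = 2, 1 and divided differences Δ_i = 2, -9, the continuity of S' gives the tridiagonal system
  2·σ_0 + 6·σ_1 + 1·σ_2 = 6(Δ_1 - Δ_0) = -66
Natural end conditions: σ_0 = σ_2 = 0.
Solving: σ_0 = 0, σ_1 = -11, σ_2 = 0.
On [0, 1], S(x) = 8 - 16/3·x - 11/2·x² + 11/6·x³.
With x = 3/4: S(3/4) = 215/128.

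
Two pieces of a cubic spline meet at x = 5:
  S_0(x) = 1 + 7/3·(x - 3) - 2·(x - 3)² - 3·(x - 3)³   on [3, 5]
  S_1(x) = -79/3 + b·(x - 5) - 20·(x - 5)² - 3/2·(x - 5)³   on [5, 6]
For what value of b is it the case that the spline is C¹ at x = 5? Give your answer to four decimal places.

S_0'(x) = 7/3 - 4·(x - 3) - 9·(x - 3)², so S_0'(5) = -125/3. On the right, S_1'(5) = b, so b = -125/3.

-41.6667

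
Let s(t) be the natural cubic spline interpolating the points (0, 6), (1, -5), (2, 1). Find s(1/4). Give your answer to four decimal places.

2.2539

Write σ_i for s''(x_i). With h_i = 1, 1 and divided differences Δ_i = -11, 6, the continuity of s' gives the tridiagonal system
  1·σ_0 + 4·σ_1 + 1·σ_2 = 6(Δ_1 - Δ_0) = 102
Natural end conditions: σ_0 = σ_2 = 0.
Solving: σ_0 = 0, σ_1 = 51/2, σ_2 = 0.
On [0, 1], s(t) = 6 - 61/4·t + 0·t² + 17/4·t³.
With t = 1/4: s(1/4) = 577/256.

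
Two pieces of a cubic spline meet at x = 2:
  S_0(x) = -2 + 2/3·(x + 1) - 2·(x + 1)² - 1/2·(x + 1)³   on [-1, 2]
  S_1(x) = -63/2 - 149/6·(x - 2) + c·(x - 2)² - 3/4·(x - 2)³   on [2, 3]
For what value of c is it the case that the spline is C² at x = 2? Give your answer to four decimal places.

-6.5000

S_0''(x) = -4 - 3·(x + 1), so S_0''(2) = -13. On the right, S_1''(2) = 2c, so c = -13/2.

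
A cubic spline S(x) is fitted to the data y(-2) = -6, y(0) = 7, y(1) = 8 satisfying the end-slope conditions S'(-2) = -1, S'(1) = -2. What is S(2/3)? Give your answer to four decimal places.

Let σ_i = S''(x_i). Step sizes h_i = 2, 1; slopes of the chords Δ_i = (y_(i+1) - y_i)/h_i = 13/2, 1.
  2·σ_0 + 6·σ_1 + 1·σ_2 = 6(Δ_1 - Δ_0) = -33
Clamped end conditions give two more equations: 2h_0·σ_0 + h_0·σ_1 = 6(Δ_0 - S'(-2)) = 45 and h_1·σ_1 + 2h_1·σ_2 = 6(S'(1) - Δ_1) = -18.
Forward elimination and back-substitution give σ_0 = 197/12, σ_1 = -31/3, σ_2 = -23/6.
On [0, 1], S(x) = 7 + 61/12·x - 31/6·x² + 13/12·x³.
With x = 2/3: S(2/3) = 1363/162.

8.4136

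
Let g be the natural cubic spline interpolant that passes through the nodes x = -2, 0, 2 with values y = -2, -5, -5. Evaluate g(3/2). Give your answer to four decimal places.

Write M_i for g''(x_i). With h_i = 2, 2 and divided differences Δ_i = -3/2, 0, the continuity of g' gives the tridiagonal system
  2·M_0 + 8·M_1 + 2·M_2 = 6(Δ_1 - Δ_0) = 9
Natural end conditions: M_0 = M_2 = 0.
Hence M_0 = 0, M_1 = 9/8, M_2 = 0.
On [0, 2], g(x) = -5 - 3/4·x + 9/16·x² - 3/32·x³.
With x = 3/2: g(3/2) = -1325/256.

-5.1758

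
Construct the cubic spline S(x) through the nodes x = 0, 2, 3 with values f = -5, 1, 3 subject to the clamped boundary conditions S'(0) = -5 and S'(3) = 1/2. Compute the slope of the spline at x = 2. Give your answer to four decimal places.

With M_i denoting the second derivative at x_i, h_i = 2, 1, and Δ_i = (y_(i+1) − y_i)/h_i = 3, 2:
  2·M_0 + 6·M_1 + 1·M_2 = 6(Δ_1 - Δ_0) = -6
Clamped end conditions give two more equations: 2h_0·M_0 + h_0·M_1 = 6(Δ_0 - S'(0)) = 48 and h_1·M_1 + 2h_1·M_2 = 6(S'(3) - Δ_1) = -9.
Hence M_0 = 89/6, M_1 = -17/3, M_2 = -5/3.
On [2, 3], S'(x) = b_1 + 2c_1·(x - 2) + 3d_1·(x - 2)² with b_1 = Δ_1 - h_1(2M_1 + M_2)/6 = 25/6, c_1 = M_1/2 = -17/6, d_1 = (M_2 - M_1)/(6h_1) = 2/3. So S'(2) = 25/6.

4.1667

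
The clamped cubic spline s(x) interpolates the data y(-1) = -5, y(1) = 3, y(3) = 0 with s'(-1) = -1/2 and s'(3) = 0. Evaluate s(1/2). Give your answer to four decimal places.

Let M_i = s''(x_i). Step sizes h_i = 2, 2; slopes of the chords Δ_i = (y_(i+1) - y_i)/h_i = 4, -3/2.
  2·M_0 + 8·M_1 + 2·M_2 = 6(Δ_1 - Δ_0) = -33
Clamped end conditions give two more equations: 2h_0·M_0 + h_0·M_1 = 6(Δ_0 - s'(-1)) = 27 and h_1·M_1 + 2h_1·M_2 = 6(s'(3) - Δ_1) = 9.
Solving the tridiagonal system: M_0 = 11, M_1 = -17/2, M_2 = 13/2.
On [-1, 1], s(x) = -5 - 1/2·(x + 1) + 11/2·(x + 1)² - 13/8·(x + 1)³.
With (x + 1) = 3/2: s(1/2) = 73/64.

1.1406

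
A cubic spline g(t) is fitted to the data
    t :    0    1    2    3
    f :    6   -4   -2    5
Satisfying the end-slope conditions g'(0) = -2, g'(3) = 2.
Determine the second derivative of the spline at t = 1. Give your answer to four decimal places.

Let M_i = g''(x_i). Step sizes h_i = 1, 1, 1; slopes of the chords Δ_i = (y_(i+1) - y_i)/h_i = -10, 2, 7.
  1·M_0 + 4·M_1 + 1·M_2 = 6(Δ_1 - Δ_0) = 72
  1·M_1 + 4·M_2 + 1·M_3 = 6(Δ_2 - Δ_1) = 30
Clamped end conditions give two more equations: 2h_0·M_0 + h_0·M_1 = 6(Δ_0 - g'(0)) = -48 and h_2·M_2 + 2h_2·M_3 = 6(g'(3) - Δ_2) = -30.
Solving: M_0 = -554/15, M_1 = 388/15, M_2 = 82/15, M_3 = -266/15.

25.8667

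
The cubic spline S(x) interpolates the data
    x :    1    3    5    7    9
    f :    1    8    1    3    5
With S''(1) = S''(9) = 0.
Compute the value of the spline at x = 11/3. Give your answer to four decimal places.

6.2354

Write m_i for S''(x_i). With h_i = 2, 2, 2, 2 and divided differences Δ_i = 7/2, -7/2, 1, 1, the continuity of S' gives the tridiagonal system
  2·m_0 + 8·m_1 + 2·m_2 = 6(Δ_1 - Δ_0) = -42
  2·m_1 + 8·m_2 + 2·m_3 = 6(Δ_2 - Δ_1) = 27
  2·m_2 + 8·m_3 + 2·m_4 = 6(Δ_3 - Δ_2) = 0
Natural end conditions: m_0 = m_4 = 0.
Solving the tridiagonal system: m_0 = 0, m_1 = -369/56, m_2 = 75/14, m_3 = -75/56, m_4 = 0.
On [3, 5], S(x) = 8 - 25/28·(x - 3) - 369/112·(x - 3)² + 223/224·(x - 3)³.
With (x - 3) = 2/3: S(11/3) = 2357/378.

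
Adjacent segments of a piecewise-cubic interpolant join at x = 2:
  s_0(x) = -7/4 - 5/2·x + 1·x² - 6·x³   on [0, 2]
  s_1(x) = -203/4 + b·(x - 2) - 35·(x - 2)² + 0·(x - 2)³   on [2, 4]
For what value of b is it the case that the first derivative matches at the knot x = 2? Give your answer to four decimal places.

s_0'(x) = -5/2 + 2·x - 18·x², so s_0'(2) = -141/2. On the right, s_1'(2) = b, so b = -141/2.

-70.5000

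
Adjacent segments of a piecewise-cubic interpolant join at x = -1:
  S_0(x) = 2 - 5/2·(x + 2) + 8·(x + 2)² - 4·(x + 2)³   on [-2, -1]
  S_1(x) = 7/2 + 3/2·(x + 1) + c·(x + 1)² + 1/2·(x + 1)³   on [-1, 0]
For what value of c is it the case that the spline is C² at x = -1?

-4

S_0''(x) = 16 - 24·(x + 2), so S_0''(-1) = -8. On the right, S_1''(-1) = 2c, so c = -4.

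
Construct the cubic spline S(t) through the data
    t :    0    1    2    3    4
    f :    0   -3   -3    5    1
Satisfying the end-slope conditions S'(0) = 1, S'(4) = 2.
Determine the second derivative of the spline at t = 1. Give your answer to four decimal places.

3.1429

Put m_i = S'' at the i-th knot. Here h = (1, 1, 1, 1) and Δ = (-3, 0, 8, -4), so the interior equations h_(i-1)·m_(i-1) + 2(h_(i-1)+h_i)·m_i + h_i·m_(i+1) = 6(Δ_i − Δ_(i-1)) read
  1·m_0 + 4·m_1 + 1·m_2 = 6(Δ_1 - Δ_0) = 18
  1·m_1 + 4·m_2 + 1·m_3 = 6(Δ_2 - Δ_1) = 48
  1·m_2 + 4·m_3 + 1·m_4 = 6(Δ_3 - Δ_2) = -72
Clamped end conditions give two more equations: 2h_0·m_0 + h_0·m_1 = 6(Δ_0 - S'(0)) = -24 and h_3·m_3 + 2h_3·m_4 = 6(S'(4) - Δ_3) = 36.
Solving the tridiagonal system: m_0 = -95/7, m_1 = 22/7, m_2 = 19, m_3 = -218/7, m_4 = 235/7.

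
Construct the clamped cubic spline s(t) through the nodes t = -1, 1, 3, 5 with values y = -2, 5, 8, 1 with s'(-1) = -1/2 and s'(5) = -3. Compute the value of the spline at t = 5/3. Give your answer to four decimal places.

Put σ_i = s'' at the i-th knot. Here h = (2, 2, 2) and Δ = (7/2, 3/2, -7/2), so the interior equations h_(i-1)·σ_(i-1) + 2(h_(i-1)+h_i)·σ_i + h_i·σ_(i+1) = 6(Δ_i − Δ_(i-1)) read
  2·σ_0 + 8·σ_1 + 2·σ_2 = 6(Δ_1 - Δ_0) = -12
  2·σ_1 + 8·σ_2 + 2·σ_3 = 6(Δ_2 - Δ_1) = -30
Clamped end conditions give two more equations: 2h_0·σ_0 + h_0·σ_1 = 6(Δ_0 - s'(-1)) = 24 and h_2·σ_2 + 2h_2·σ_3 = 6(s'(5) - Δ_2) = 3.
Solving: σ_0 = 43/6, σ_1 = -7/3, σ_2 = -23/6, σ_3 = 8/3.
On [1, 3], s(t) = 5 + 13/3·(t - 1) - 7/6·(t - 1)² - 1/8·(t - 1)³.
With (t - 1) = 2/3: s(5/3) = 22/3.

7.3333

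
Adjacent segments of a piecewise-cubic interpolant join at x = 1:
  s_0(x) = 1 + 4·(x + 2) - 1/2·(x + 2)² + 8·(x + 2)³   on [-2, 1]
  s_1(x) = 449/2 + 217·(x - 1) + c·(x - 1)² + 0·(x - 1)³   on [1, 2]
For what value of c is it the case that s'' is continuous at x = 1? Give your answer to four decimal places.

s_0''(x) = -1 + 48·(x + 2), so s_0''(1) = 143. On the right, s_1''(1) = 2c, so c = 143/2.

71.5000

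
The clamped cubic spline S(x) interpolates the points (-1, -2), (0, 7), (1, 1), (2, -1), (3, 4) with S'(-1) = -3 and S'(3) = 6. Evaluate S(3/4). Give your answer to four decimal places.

Put σ_i = S'' at the i-th knot. Here h = (1, 1, 1, 1) and Δ = (9, -6, -2, 5), so the interior equations h_(i-1)·σ_(i-1) + 2(h_(i-1)+h_i)·σ_i + h_i·σ_(i+1) = 6(Δ_i − Δ_(i-1)) read
  1·σ_0 + 4·σ_1 + 1·σ_2 = 6(Δ_1 - Δ_0) = -90
  1·σ_1 + 4·σ_2 + 1·σ_3 = 6(Δ_2 - Δ_1) = 24
  1·σ_2 + 4·σ_3 + 1·σ_4 = 6(Δ_3 - Δ_2) = 42
Clamped end conditions give two more equations: 2h_0·σ_0 + h_0·σ_1 = 6(Δ_0 - S'(-1)) = 72 and h_3·σ_3 + 2h_3·σ_4 = 6(S'(3) - Δ_3) = 6.
Hence σ_0 = 1569/28, σ_1 = -561/14, σ_2 = 57/4, σ_3 = 99/14, σ_4 = -15/28.
On [0, 1], S(x) = 7 + 279/56·x - 561/28·x² + 507/56·x³.
With x = 3/4: S(3/4) = 11777/3584.

3.2860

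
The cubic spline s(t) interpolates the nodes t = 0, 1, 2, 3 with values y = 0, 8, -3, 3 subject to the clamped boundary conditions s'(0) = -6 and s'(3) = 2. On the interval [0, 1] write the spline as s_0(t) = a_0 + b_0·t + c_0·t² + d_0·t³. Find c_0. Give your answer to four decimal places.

Let m_i = s''(x_i). Step sizes h_i = 1, 1, 1; slopes of the chords Δ_i = (y_(i+1) - y_i)/h_i = 8, -11, 6.
  1·m_0 + 4·m_1 + 1·m_2 = 6(Δ_1 - Δ_0) = -114
  1·m_1 + 4·m_2 + 1·m_3 = 6(Δ_2 - Δ_1) = 102
Clamped end conditions give two more equations: 2h_0·m_0 + h_0·m_1 = 6(Δ_0 - s'(0)) = 84 and h_2·m_2 + 2h_2·m_3 = 6(s'(3) - Δ_2) = -24.
Forward elimination and back-substitution give m_0 = 214/3, m_1 = -176/3, m_2 = 148/3, m_3 = -110/3.
On [0, 1], with s_0(t) = a_0 + b_0·t + c_0·t² + d_0·t³: c_0 = m_0/2 = 107/3, d_0 = (m_1 - m_0)/(6h_0) = -65/3, b_0 = Δ_0 - h_0(2m_0 + m_1)/6 = -6.

35.6667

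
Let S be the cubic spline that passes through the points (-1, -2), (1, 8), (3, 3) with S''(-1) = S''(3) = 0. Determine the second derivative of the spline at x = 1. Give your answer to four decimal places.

With M_i denoting the second derivative at x_i, h_i = 2, 2, and Δ_i = (y_(i+1) − y_i)/h_i = 5, -5/2:
  2·M_0 + 8·M_1 + 2·M_2 = 6(Δ_1 - Δ_0) = -45
Natural end conditions: M_0 = M_2 = 0.
Solving the tridiagonal system: M_0 = 0, M_1 = -45/8, M_2 = 0.

-5.6250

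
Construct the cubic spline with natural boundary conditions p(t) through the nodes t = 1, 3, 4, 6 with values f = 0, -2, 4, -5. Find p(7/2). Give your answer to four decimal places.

1.1875

Let m_i = p''(x_i). Step sizes h_i = 2, 1, 2; slopes of the chords Δ_i = (y_(i+1) - y_i)/h_i = -1, 6, -9/2.
  2·m_0 + 6·m_1 + 1·m_2 = 6(Δ_1 - Δ_0) = 42
  1·m_1 + 6·m_2 + 2·m_3 = 6(Δ_2 - Δ_1) = -63
Natural end conditions: m_0 = m_3 = 0.
Forward elimination and back-substitution give m_0 = 0, m_1 = 9, m_2 = -12, m_3 = 0.
On [3, 4], p(t) = -2 + 5·(t - 3) + 9/2·(t - 3)² - 7/2·(t - 3)³.
With (t - 3) = 1/2: p(7/2) = 19/16.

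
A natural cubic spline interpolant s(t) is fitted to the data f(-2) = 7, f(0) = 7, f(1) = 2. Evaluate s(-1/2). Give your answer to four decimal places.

Write m_i for s''(x_i). With h_i = 2, 1 and divided differences Δ_i = 0, -5, the continuity of s' gives the tridiagonal system
  2·m_0 + 6·m_1 + 1·m_2 = 6(Δ_1 - Δ_0) = -30
Natural end conditions: m_0 = m_2 = 0.
Forward elimination and back-substitution give m_0 = 0, m_1 = -5, m_2 = 0.
On [-2, 0], s(t) = 7 + 5/3·(t + 2) + 0·(t + 2)² - 5/12·(t + 2)³.
With (t + 2) = 3/2: s(-1/2) = 259/32.

8.0938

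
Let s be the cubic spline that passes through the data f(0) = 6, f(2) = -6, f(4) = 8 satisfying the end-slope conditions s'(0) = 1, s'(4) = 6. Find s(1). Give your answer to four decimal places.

Put σ_i = s'' at the i-th knot. Here h = (2, 2) and Δ = (-6, 7), so the interior equations h_(i-1)·σ_(i-1) + 2(h_(i-1)+h_i)·σ_i + h_i·σ_(i+1) = 6(Δ_i − Δ_(i-1)) read
  2·σ_0 + 8·σ_1 + 2·σ_2 = 6(Δ_1 - Δ_0) = 78
Clamped end conditions give two more equations: 2h_0·σ_0 + h_0·σ_1 = 6(Δ_0 - s'(0)) = -42 and h_1·σ_1 + 2h_1·σ_2 = 6(s'(4) - Δ_1) = -6.
Hence σ_0 = -19, σ_1 = 17, σ_2 = -10.
On [0, 2], s(x) = 6 + 1·x - 19/2·x² + 3·x³.
With x = 1: s(1) = 1/2.

0.5000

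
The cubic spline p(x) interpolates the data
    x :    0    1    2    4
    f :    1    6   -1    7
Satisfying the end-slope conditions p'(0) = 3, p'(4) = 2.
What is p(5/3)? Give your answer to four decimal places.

1.4815

Put m_i = p'' at the i-th knot. Here h = (1, 1, 2) and Δ = (5, -7, 4), so the interior equations h_(i-1)·m_(i-1) + 2(h_(i-1)+h_i)·m_i + h_i·m_(i+1) = 6(Δ_i − Δ_(i-1)) read
  1·m_0 + 4·m_1 + 1·m_2 = 6(Δ_1 - Δ_0) = -72
  1·m_1 + 6·m_2 + 2·m_3 = 6(Δ_2 - Δ_1) = 66
Clamped end conditions give two more equations: 2h_0·m_0 + h_0·m_1 = 6(Δ_0 - p'(0)) = 12 and h_2·m_2 + 2h_2·m_3 = 6(p'(4) - Δ_2) = -12.
Solving the tridiagonal system: m_0 = 20, m_1 = -28, m_2 = 20, m_3 = -13.
On [1, 2], p(x) = 6 - 1·(x - 1) - 14·(x - 1)² + 8·(x - 1)³.
With (x - 1) = 2/3: p(5/3) = 40/27.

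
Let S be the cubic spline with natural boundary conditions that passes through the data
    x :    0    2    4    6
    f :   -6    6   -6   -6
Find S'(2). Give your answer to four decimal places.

-1.2000

With M_i denoting the second derivative at x_i, h_i = 2, 2, 2, and Δ_i = (y_(i+1) − y_i)/h_i = 6, -6, 0:
  2·M_0 + 8·M_1 + 2·M_2 = 6(Δ_1 - Δ_0) = -72
  2·M_1 + 8·M_2 + 2·M_3 = 6(Δ_2 - Δ_1) = 36
Natural end conditions: M_0 = M_3 = 0.
Hence M_0 = 0, M_1 = -54/5, M_2 = 36/5, M_3 = 0.
On [2, 4], S'(x) = b_1 + 2c_1·(x - 2) + 3d_1·(x - 2)² with b_1 = Δ_1 - h_1(2M_1 + M_2)/6 = -6/5, c_1 = M_1/2 = -27/5, d_1 = (M_2 - M_1)/(6h_1) = 3/2. So S'(2) = -6/5.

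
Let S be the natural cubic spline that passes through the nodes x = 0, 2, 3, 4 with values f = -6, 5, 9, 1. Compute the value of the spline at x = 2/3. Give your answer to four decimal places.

Write M_i for S''(x_i). With h_i = 2, 1, 1 and divided differences Δ_i = 11/2, 4, -8, the continuity of S' gives the tridiagonal system
  2·M_0 + 6·M_1 + 1·M_2 = 6(Δ_1 - Δ_0) = -9
  1·M_1 + 4·M_2 + 1·M_3 = 6(Δ_2 - Δ_1) = -72
Natural end conditions: M_0 = M_3 = 0.
Forward elimination and back-substitution give M_0 = 0, M_1 = 36/23, M_2 = -423/23, M_3 = 0.
On [0, 2], S(x) = -6 + 229/46·x + 0·x² + 3/23·x³.
With x = 2/3: S(2/3) = -547/207.

-2.6425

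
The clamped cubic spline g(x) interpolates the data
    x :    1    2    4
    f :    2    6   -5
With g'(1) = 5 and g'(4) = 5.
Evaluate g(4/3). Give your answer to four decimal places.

With m_i denoting the second derivative at x_i, h_i = 1, 2, and Δ_i = (y_(i+1) − y_i)/h_i = 4, -11/2:
  1·m_0 + 6·m_1 + 2·m_2 = 6(Δ_1 - Δ_0) = -57
Clamped end conditions give two more equations: 2h_0·m_0 + h_0·m_1 = 6(Δ_0 - g'(1)) = -6 and h_1·m_1 + 2h_1·m_2 = 6(g'(4) - Δ_1) = 63.
Solving the tridiagonal system: m_0 = 13/2, m_1 = -19, m_2 = 101/4.
On [1, 2], g(x) = 2 + 5·(x - 1) + 13/4·(x - 1)² - 17/4·(x - 1)³.
With (x - 1) = 1/3: g(4/3) = 209/54.

3.8704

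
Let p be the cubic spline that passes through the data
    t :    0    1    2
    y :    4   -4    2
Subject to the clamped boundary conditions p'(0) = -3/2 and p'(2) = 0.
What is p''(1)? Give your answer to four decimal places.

Let σ_i = p''(x_i). Step sizes h_i = 1, 1; slopes of the chords Δ_i = (y_(i+1) - y_i)/h_i = -8, 6.
  1·σ_0 + 4·σ_1 + 1·σ_2 = 6(Δ_1 - Δ_0) = 84
Clamped end conditions give two more equations: 2h_0·σ_0 + h_0·σ_1 = 6(Δ_0 - p'(0)) = -39 and h_1·σ_1 + 2h_1·σ_2 = 6(p'(2) - Δ_1) = -36.
Hence σ_0 = -159/4, σ_1 = 81/2, σ_2 = -153/4.

40.5000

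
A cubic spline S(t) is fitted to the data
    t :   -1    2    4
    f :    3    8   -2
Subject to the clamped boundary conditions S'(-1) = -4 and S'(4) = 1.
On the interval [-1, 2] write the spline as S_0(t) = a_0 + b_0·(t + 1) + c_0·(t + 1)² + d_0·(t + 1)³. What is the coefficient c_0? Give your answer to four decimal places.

Put M_i = S'' at the i-th knot. Here h = (3, 2) and Δ = (5/3, -5), so the interior equations h_(i-1)·M_(i-1) + 2(h_(i-1)+h_i)·M_i + h_i·M_(i+1) = 6(Δ_i − Δ_(i-1)) read
  3·M_0 + 10·M_1 + 2·M_2 = 6(Δ_1 - Δ_0) = -40
Clamped end conditions give two more equations: 2h_0·M_0 + h_0·M_1 = 6(Δ_0 - S'(-1)) = 34 and h_1·M_1 + 2h_1·M_2 = 6(S'(4) - Δ_1) = 36.
Solving: M_0 = 32/3, M_1 = -10, M_2 = 14.
On [-1, 2], with S_0(t) = a_0 + b_0·(t + 1) + c_0·(t + 1)² + d_0·(t + 1)³: c_0 = M_0/2 = 16/3, d_0 = (M_1 - M_0)/(6h_0) = -31/27, b_0 = Δ_0 - h_0(2M_0 + M_1)/6 = -4.

5.3333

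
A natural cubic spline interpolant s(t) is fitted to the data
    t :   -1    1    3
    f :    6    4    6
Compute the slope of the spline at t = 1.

Write M_i for s''(x_i). With h_i = 2, 2 and divided differences Δ_i = -1, 1, the continuity of s' gives the tridiagonal system
  2·M_0 + 8·M_1 + 2·M_2 = 6(Δ_1 - Δ_0) = 12
Natural end conditions: M_0 = M_2 = 0.
Forward elimination and back-substitution give M_0 = 0, M_1 = 3/2, M_2 = 0.
On [1, 3], s'(t) = b_1 + 2c_1·(t - 1) + 3d_1·(t - 1)² with b_1 = Δ_1 - h_1(2M_1 + M_2)/6 = 0, c_1 = M_1/2 = 3/4, d_1 = (M_2 - M_1)/(6h_1) = -1/8. So s'(1) = 0.

0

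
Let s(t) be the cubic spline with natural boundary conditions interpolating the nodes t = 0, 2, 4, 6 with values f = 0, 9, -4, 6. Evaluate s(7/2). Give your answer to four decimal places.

-1.5094

Write M_i for s''(x_i). With h_i = 2, 2, 2 and divided differences Δ_i = 9/2, -13/2, 5, the continuity of s' gives the tridiagonal system
  2·M_0 + 8·M_1 + 2·M_2 = 6(Δ_1 - Δ_0) = -66
  2·M_1 + 8·M_2 + 2·M_3 = 6(Δ_2 - Δ_1) = 69
Natural end conditions: M_0 = M_3 = 0.
Solving the tridiagonal system: M_0 = 0, M_1 = -111/10, M_2 = 57/5, M_3 = 0.
On [2, 4], s(t) = 9 - 29/10·(t - 2) - 111/20·(t - 2)² + 15/8·(t - 2)³.
With (t - 2) = 3/2: s(7/2) = -483/320.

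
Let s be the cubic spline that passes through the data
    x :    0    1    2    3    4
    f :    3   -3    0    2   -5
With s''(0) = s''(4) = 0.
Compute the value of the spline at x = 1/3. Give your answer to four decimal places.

0.3122

Let σ_i = s''(x_i). Step sizes h_i = 1, 1, 1, 1; slopes of the chords Δ_i = (y_(i+1) - y_i)/h_i = -6, 3, 2, -7.
  1·σ_0 + 4·σ_1 + 1·σ_2 = 6(Δ_1 - Δ_0) = 54
  1·σ_1 + 4·σ_2 + 1·σ_3 = 6(Δ_2 - Δ_1) = -6
  1·σ_2 + 4·σ_3 + 1·σ_4 = 6(Δ_3 - Δ_2) = -54
Natural end conditions: σ_0 = σ_4 = 0.
Solving the tridiagonal system: σ_0 = 0, σ_1 = 195/14, σ_2 = -12/7, σ_3 = -183/14, σ_4 = 0.
On [0, 1], s(x) = 3 - 233/28·x + 0·x² + 65/28·x³.
With x = 1/3: s(1/3) = 59/189.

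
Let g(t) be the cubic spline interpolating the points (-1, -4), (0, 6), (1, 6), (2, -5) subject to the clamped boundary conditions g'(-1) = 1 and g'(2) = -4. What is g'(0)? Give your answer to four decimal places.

9.6667

Let M_i = g''(x_i). Step sizes h_i = 1, 1, 1; slopes of the chords Δ_i = (y_(i+1) - y_i)/h_i = 10, 0, -11.
  1·M_0 + 4·M_1 + 1·M_2 = 6(Δ_1 - Δ_0) = -60
  1·M_1 + 4·M_2 + 1·M_3 = 6(Δ_2 - Δ_1) = -66
Clamped end conditions give two more equations: 2h_0·M_0 + h_0·M_1 = 6(Δ_0 - g'(-1)) = 54 and h_2·M_2 + 2h_2·M_3 = 6(g'(2) - Δ_2) = 42.
Solving the tridiagonal system: M_0 = 110/3, M_1 = -58/3, M_2 = -58/3, M_3 = 92/3.
On [0, 1], g'(t) = b_1 + 2c_1·t + 3d_1·t² with b_1 = Δ_1 - h_1(2M_1 + M_2)/6 = 29/3, c_1 = M_1/2 = -29/3, d_1 = (M_2 - M_1)/(6h_1) = 0. So g'(0) = 29/3.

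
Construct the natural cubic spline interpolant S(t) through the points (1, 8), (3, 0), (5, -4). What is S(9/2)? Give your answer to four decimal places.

-3.2344

Write M_i for S''(x_i). With h_i = 2, 2 and divided differences Δ_i = -4, -2, the continuity of S' gives the tridiagonal system
  2·M_0 + 8·M_1 + 2·M_2 = 6(Δ_1 - Δ_0) = 12
Natural end conditions: M_0 = M_2 = 0.
Hence M_0 = 0, M_1 = 3/2, M_2 = 0.
On [3, 5], S(t) = 0 - 3·(t - 3) + 3/4·(t - 3)² - 1/8·(t - 3)³.
With (t - 3) = 3/2: S(9/2) = -207/64.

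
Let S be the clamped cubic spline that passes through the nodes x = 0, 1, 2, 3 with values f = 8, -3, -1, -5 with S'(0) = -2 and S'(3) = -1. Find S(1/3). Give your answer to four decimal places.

Write m_i for S''(x_i). With h_i = 1, 1, 1 and divided differences Δ_i = -11, 2, -4, the continuity of S' gives the tridiagonal system
  1·m_0 + 4·m_1 + 1·m_2 = 6(Δ_1 - Δ_0) = 78
  1·m_1 + 4·m_2 + 1·m_3 = 6(Δ_2 - Δ_1) = -36
Clamped end conditions give two more equations: 2h_0·m_0 + h_0·m_1 = 6(Δ_0 - S'(0)) = -54 and h_2·m_2 + 2h_2·m_3 = 6(S'(3) - Δ_2) = 18.
Solving: m_0 = -136/3, m_1 = 110/3, m_2 = -70/3, m_3 = 62/3.
On [0, 1], S(x) = 8 - 2·x - 68/3·x² + 41/3·x³.
With x = 1/3: S(1/3) = 431/81.

5.3210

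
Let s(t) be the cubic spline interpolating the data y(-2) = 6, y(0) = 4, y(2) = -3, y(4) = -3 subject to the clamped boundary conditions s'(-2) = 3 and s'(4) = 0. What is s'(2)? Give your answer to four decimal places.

With σ_i denoting the second derivative at x_i, h_i = 2, 2, 2, and Δ_i = (y_(i+1) − y_i)/h_i = -1, -7/2, 0:
  2·σ_0 + 8·σ_1 + 2·σ_2 = 6(Δ_1 - Δ_0) = -15
  2·σ_1 + 8·σ_2 + 2·σ_3 = 6(Δ_2 - Δ_1) = 21
Clamped end conditions give two more equations: 2h_0·σ_0 + h_0·σ_1 = 6(Δ_0 - s'(-2)) = -24 and h_2·σ_2 + 2h_2·σ_3 = 6(s'(4) - Δ_2) = 0.
Hence σ_0 = -53/10, σ_1 = -7/5, σ_2 = 17/5, σ_3 = -17/10.
On [2, 4], s'(t) = b_2 + 2c_2·(t - 2) + 3d_2·(t - 2)² with b_2 = Δ_2 - h_2(2σ_2 + σ_3)/6 = -17/10, c_2 = σ_2/2 = 17/10, d_2 = (σ_3 - σ_2)/(6h_2) = -17/40. So s'(2) = -17/10.

-1.7000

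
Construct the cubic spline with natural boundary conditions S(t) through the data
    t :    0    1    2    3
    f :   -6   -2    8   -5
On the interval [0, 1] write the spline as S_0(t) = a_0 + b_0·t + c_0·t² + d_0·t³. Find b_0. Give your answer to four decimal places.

Put M_i = S'' at the i-th knot. Here h = (1, 1, 1) and Δ = (4, 10, -13), so the interior equations h_(i-1)·M_(i-1) + 2(h_(i-1)+h_i)·M_i + h_i·M_(i+1) = 6(Δ_i − Δ_(i-1)) read
  1·M_0 + 4·M_1 + 1·M_2 = 6(Δ_1 - Δ_0) = 36
  1·M_1 + 4·M_2 + 1·M_3 = 6(Δ_2 - Δ_1) = -138
Natural end conditions: M_0 = M_3 = 0.
Solving: M_0 = 0, M_1 = 94/5, M_2 = -196/5, M_3 = 0.
On [0, 1], with S_0(t) = a_0 + b_0·t + c_0·t² + d_0·t³: c_0 = M_0/2 = 0, d_0 = (M_1 - M_0)/(6h_0) = 47/15, b_0 = Δ_0 - h_0(2M_0 + M_1)/6 = 13/15.

0.8667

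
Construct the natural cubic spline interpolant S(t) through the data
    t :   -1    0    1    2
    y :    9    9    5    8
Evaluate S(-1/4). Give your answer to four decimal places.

9.5031

Let m_i = S''(x_i). Step sizes h_i = 1, 1, 1; slopes of the chords Δ_i = (y_(i+1) - y_i)/h_i = 0, -4, 3.
  1·m_0 + 4·m_1 + 1·m_2 = 6(Δ_1 - Δ_0) = -24
  1·m_1 + 4·m_2 + 1·m_3 = 6(Δ_2 - Δ_1) = 42
Natural end conditions: m_0 = m_3 = 0.
Solving the tridiagonal system: m_0 = 0, m_1 = -46/5, m_2 = 64/5, m_3 = 0.
On [-1, 0], S(t) = 9 + 23/15·(t + 1) + 0·(t + 1)² - 23/15·(t + 1)³.
With (t + 1) = 3/4: S(-1/4) = 3041/320.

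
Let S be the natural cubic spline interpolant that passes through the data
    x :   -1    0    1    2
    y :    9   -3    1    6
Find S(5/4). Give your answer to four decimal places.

Write σ_i for S''(x_i). With h_i = 1, 1, 1 and divided differences Δ_i = -12, 4, 5, the continuity of S' gives the tridiagonal system
  1·σ_0 + 4·σ_1 + 1·σ_2 = 6(Δ_1 - Δ_0) = 96
  1·σ_1 + 4·σ_2 + 1·σ_3 = 6(Δ_2 - Δ_1) = 6
Natural end conditions: σ_0 = σ_3 = 0.
Solving: σ_0 = 0, σ_1 = 126/5, σ_2 = -24/5, σ_3 = 0.
On [1, 2], S(x) = 1 + 33/5·(x - 1) - 12/5·(x - 1)² + 4/5·(x - 1)³.
With (x - 1) = 1/4: S(5/4) = 201/80.

2.5125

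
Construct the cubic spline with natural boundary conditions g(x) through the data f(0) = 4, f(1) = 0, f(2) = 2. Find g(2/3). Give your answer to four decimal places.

Put M_i = g'' at the i-th knot. Here h = (1, 1) and Δ = (-4, 2), so the interior equations h_(i-1)·M_(i-1) + 2(h_(i-1)+h_i)·M_i + h_i·M_(i+1) = 6(Δ_i − Δ_(i-1)) read
  1·M_0 + 4·M_1 + 1·M_2 = 6(Δ_1 - Δ_0) = 36
Natural end conditions: M_0 = M_2 = 0.
Solving the tridiagonal system: M_0 = 0, M_1 = 9, M_2 = 0.
On [0, 1], g(x) = 4 - 11/2·x + 0·x² + 3/2·x³.
With x = 2/3: g(2/3) = 7/9.

0.7778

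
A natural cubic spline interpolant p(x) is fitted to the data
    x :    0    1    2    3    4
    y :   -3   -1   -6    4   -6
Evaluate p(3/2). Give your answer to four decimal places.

-4.5915

Put m_i = p'' at the i-th knot. Here h = (1, 1, 1, 1) and Δ = (2, -5, 10, -10), so the interior equations h_(i-1)·m_(i-1) + 2(h_(i-1)+h_i)·m_i + h_i·m_(i+1) = 6(Δ_i − Δ_(i-1)) read
  1·m_0 + 4·m_1 + 1·m_2 = 6(Δ_1 - Δ_0) = -42
  1·m_1 + 4·m_2 + 1·m_3 = 6(Δ_2 - Δ_1) = 90
  1·m_2 + 4·m_3 + 1·m_4 = 6(Δ_3 - Δ_2) = -120
Natural end conditions: m_0 = m_4 = 0.
Solving: m_0 = 0, m_1 = -555/28, m_2 = 261/7, m_3 = -1101/28, m_4 = 0.
On [1, 2], p(x) = -1 - 129/28·(x - 1) - 555/56·(x - 1)² + 533/56·(x - 1)³.
With (x - 1) = 1/2: p(3/2) = -2057/448.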